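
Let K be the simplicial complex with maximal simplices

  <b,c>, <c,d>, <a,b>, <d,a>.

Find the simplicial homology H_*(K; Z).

We work with the vertex ordering a < b < c < d. The simplices of K, each written with vertices in increasing order, are:

  0-simplices (4): a, b, c, d
  1-simplices (4): ab, ad, bc, cd

so the chain groups are C_0 ≅ Z^4, C_1 ≅ Z^4.

∂_1: C_1 → C_0 is given by ∂[p,q] = [q] − [p].
The 4×4 boundary matrix has rank 3 and Smith normal form diag(1,1,1).

Reading off H_k = ker ∂_k / im ∂_{k+1}:

  H_0: rank C_0 − rank ∂_1 = 4 − 3 = 1, and the invariant factors of ∂_1 are all 1, so H_0 = Z.
  H_1: rank ker ∂_1 − rank ∂_2 = (4 − 3) − 0 = 1, and there is no ∂_2, so H_1 = Z.

H_0 = Z,  H_1 = Z.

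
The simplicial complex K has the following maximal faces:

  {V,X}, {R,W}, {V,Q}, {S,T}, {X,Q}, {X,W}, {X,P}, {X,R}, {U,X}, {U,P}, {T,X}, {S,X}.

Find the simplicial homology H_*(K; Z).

H_0 = Z,  H_1 = Z^4.

Order the vertices as P < Q < R < S < T < U < V < W < X. Listing each simplex with vertices in this order, K has dimension 1 with simplices:

  0-simplices (9): P, Q, R, S, T, U, V, W, X
  1-simplices (12): PU, PX, QV, QX, RW, RX, ST, SX, TX, UX, VX, WX

so the chain groups are C_0 ≅ Z^9, C_1 ≅ Z^12.

∂_1: C_1 → C_0 sends each edge [p,q] (with p < q) to q − p. For instance
  ∂WX = X − W.
The resulting 9×12 matrix has rank 8, and its Smith normal form has invariant factors (1,1,1,1,1,1,1,1).

Reading off H_k = ker ∂_k / im ∂_{k+1}:

  H_0: rank C_0 − rank ∂_1 = 9 − 8 = 1, and the invariant factors of ∂_1 are all 1, so H_0 = Z.
  H_1: rank ker ∂_1 − rank ∂_2 = (12 − 8) − 0 = 4, and there is no ∂_2, so H_1 = Z^4.

(K is a triangulation of a wedge of 4 circles.)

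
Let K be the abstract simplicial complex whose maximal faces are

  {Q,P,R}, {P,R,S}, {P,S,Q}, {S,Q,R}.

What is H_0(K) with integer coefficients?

We work with the vertex ordering P < Q < R < S. The simplices of K, each written with vertices in increasing order, are:

  0-simplices (4): P, Q, R, S
  1-simplices (6): PQ, PR, PS, QR, QS, RS
  2-simplices (4): PQR, PQS, PRS, QRS

giving chain groups C_0 ≅ Z^4, C_1 ≅ Z^6, C_2 ≅ Z^4.

Boundary ∂_1: C_1 → C_0 maps an edge to its endpoints' difference, ∂[p,q] = q − p.
The resulting 4×6 matrix has rank 3, and its Smith normal form has invariant factors (1,1,1).

Boundary ∂_2: C_2 → C_1 maps a triangle to the signed sum of its edges. For instance
  ∂PQS = QS − PS + PQ,
  ∂QRS = RS − QS + QR.
As a 6×4 matrix over Z this has rank 3, with invariant factors (1,1,1).

From H_k ≅ ker(∂_k) / im(∂_{k+1}) we obtain:

  H_0: rank C_0 − rank ∂_1 = 4 − 3 = 1, and the invariant factors of ∂_1 are all 1, so H_0 ≅ Z.

H_0 ≅ Z.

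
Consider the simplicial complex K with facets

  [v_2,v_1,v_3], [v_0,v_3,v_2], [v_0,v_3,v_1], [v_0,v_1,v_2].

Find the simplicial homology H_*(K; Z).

H_0 ≅ Z,  H_1 = 0,  H_2 ≅ Z.

We work with the vertex ordering v_0 < v_1 < v_2 < v_3. The simplices of K, each written with vertices in increasing order, are:

  0-simplices (4): [v_0], [v_1], [v_2], [v_3]
  1-simplices (6): [v_0,v_1], [v_0,v_2], [v_0,v_3], [v_1,v_2], [v_1,v_3], [v_2,v_3]
  2-simplices (4): [v_0,v_1,v_2], [v_0,v_1,v_3], [v_0,v_2,v_3], [v_1,v_2,v_3]

so the chain groups are C_0 ≅ Z^4, C_1 ≅ Z^6, C_2 ≅ Z^4.

Boundary ∂_1: C_1 → C_0 sends each edge [p,q] (with p < q) to q − p. For instance
  ∂[v_2,v_3] = [v_3] − [v_2].
As a 4×6 matrix over Z this has rank 3, with invariant factors (1,1,1).

The boundary map ∂_2: C_2 → C_1 sends each 2-simplex [p,q,r] to [q,r] − [p,r] + [p,q]. For instance
  ∂[v_1,v_2,v_3] = [v_2,v_3] − [v_1,v_3] + [v_1,v_2],
  ∂[v_0,v_2,v_3] = [v_2,v_3] − [v_0,v_3] + [v_0,v_2].
The resulting 6×4 matrix has rank 3, and its Smith normal form has invariant factors (1,1,1).

Reading off H_k = ker ∂_k / im ∂_{k+1}:

  H_0: rank C_0 − rank ∂_1 = 4 − 3 = 1, and the invariant factors of ∂_1 are all 1, so H_0 = Z.
  H_1: rank ker ∂_1 − rank ∂_2 = (6 − 3) − 3 = 0, and the invariant factors of ∂_2 are all 1, so H_1 = 0.
  H_2: rank ker ∂_2 − rank ∂_3 = (4 − 3) − 0 = 1, and there is no ∂_3, so H_2 = Z.

As a check, the Euler characteristic is 4 − 6 + 4 = 2, which agrees with 1 − 0 + 1 = 2.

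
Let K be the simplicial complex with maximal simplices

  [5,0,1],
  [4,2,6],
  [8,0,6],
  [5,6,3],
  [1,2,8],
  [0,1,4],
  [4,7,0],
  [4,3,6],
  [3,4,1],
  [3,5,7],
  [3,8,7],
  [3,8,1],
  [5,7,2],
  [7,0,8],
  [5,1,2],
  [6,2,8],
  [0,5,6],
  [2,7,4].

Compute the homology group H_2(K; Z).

H_2 ≅ Z.

Order the vertices as 0 < 1 < 2 < 3 < 4 < 5 < 6 < 7 < 8. Listing each simplex with vertices in this order, K has dimension 2 with simplices:

  0-simplices (9): [0], [1], [2], [3], [4], [5], [6], [7], [8]
  1-simplices (27): (27 of them)
  2-simplices (18): [0,1,4], [0,1,5], [0,4,7], [0,5,6], [0,6,8], [0,7,8], [1,2,5], [1,2,8], [1,3,4], [1,3,8], [2,4,6], [2,4,7], [2,5,7], [2,6,8], [3,4,6], [3,5,6], [3,5,7], [3,7,8]

giving chain groups C_0 ≅ Z^9, C_1 ≅ Z^27, C_2 ≅ Z^18.

∂_1: C_1 → C_0 sends each edge [p,q] (with p < q) to q − p.
The 9×27 boundary matrix has rank 8 and Smith normal form diag(1,1,1,1,1,1,1,1).

The boundary map ∂_2: C_2 → C_1 sends each 2-simplex [p,q,r] to [q,r] − [p,r] + [p,q]. For instance
  ∂[0,4,7] = [4,7] − [0,7] + [0,4],
  ∂[1,2,5] = [2,5] − [1,5] + [1,2].
This gives a 27×18 integer matrix of rank 17; reducing to Smith normal form yields diagonal entries (1,1,1,1,1,1,1,1,1,1,1,1,1,1,1,1,1).

Computing H_k = (kernel of ∂_k) / (image of ∂_{k+1}):

  H_2: rank ker ∂_2 − rank ∂_3 = (18 − 17) − 0 = 1, and there is no ∂_3, so H_2 ≅ Z.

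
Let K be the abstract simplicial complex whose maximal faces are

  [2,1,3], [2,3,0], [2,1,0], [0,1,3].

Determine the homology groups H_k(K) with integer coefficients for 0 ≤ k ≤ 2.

H_0 = Z,  H_1 = 0,  H_2 = Z.

Order the vertices as 0 < 1 < 2 < 3. Listing each simplex with vertices in this order, K has dimension 2 with simplices:

  0-simplices (4): [0], [1], [2], [3]
  1-simplices (6): [0,1], [0,2], [0,3], [1,2], [1,3], [2,3]
  2-simplices (4): [0,1,2], [0,1,3], [0,2,3], [1,2,3]

giving chain groups C_0 ≅ Z^4, C_1 ≅ Z^6, C_2 ≅ Z^4.

The boundary map ∂_1: C_1 → C_0 sends each edge [p,q] (with p < q) to q − p.
The 4×6 boundary matrix has rank 3 and Smith normal form diag(1,1,1).

∂_2: C_2 → C_1 sends each 2-simplex [p,q,r] to [q,r] − [p,r] + [p,q]. For instance
  ∂[0,1,2] = [1,2] − [0,2] + [0,1],
  ∂[0,2,3] = [2,3] − [0,3] + [0,2].
This gives a 6×4 integer matrix of rank 3; reducing to Smith normal form yields diagonal entries (1,1,1).

From H_k ≅ ker(∂_k) / im(∂_{k+1}) we obtain:

  H_0: rank C_0 − rank ∂_1 = 4 − 3 = 1, and the invariant factors of ∂_1 are all 1, so H_0 = Z.
  H_1: rank ker ∂_1 − rank ∂_2 = (6 − 3) − 3 = 0, and the invariant factors of ∂_2 are all 1, so H_1 = 0.
  H_2: rank ker ∂_2 − rank ∂_3 = (4 − 3) − 0 = 1, and there is no ∂_3, so H_2 = Z.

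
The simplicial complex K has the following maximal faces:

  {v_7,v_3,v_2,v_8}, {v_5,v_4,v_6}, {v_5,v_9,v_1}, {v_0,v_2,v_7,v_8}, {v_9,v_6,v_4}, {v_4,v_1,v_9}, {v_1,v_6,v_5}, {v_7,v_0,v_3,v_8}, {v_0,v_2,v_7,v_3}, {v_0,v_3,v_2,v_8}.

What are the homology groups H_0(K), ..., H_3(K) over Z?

We work with the vertex ordering v_0 < v_1 < v_2 < v_3 < v_4 < v_5 < v_6 < v_7 < v_8 < v_9. The simplices of K, each written with vertices in increasing order, are:

  0-simplices (10): [v_0], [v_1], [v_2], [v_3], [v_4], [v_5], [v_6], [v_7], [v_8], [v_9]
  1-simplices (20): (20 of them)
  2-simplices (15): (15 of them)
  3-simplices (5): [v_0,v_2,v_3,v_7], [v_0,v_2,v_3,v_8], [v_0,v_2,v_7,v_8], [v_0,v_3,v_7,v_8], [v_2,v_3,v_7,v_8]

so the chain groups are C_0 ≅ Z^10, C_1 ≅ Z^20, C_2 ≅ Z^15, C_3 ≅ Z^5.

The boundary map ∂_1: C_1 → C_0 maps an edge to its endpoints' difference, ∂[p,q] = q − p. For instance
  ∂[v_0,v_7] = [v_7] − [v_0].
The resulting 10×20 matrix has rank 8, and its Smith normal form has invariant factors (1,1,1,1,1,1,1,1).

Boundary ∂_2: C_2 → C_1 maps a triangle to the signed sum of its edges. For instance
  ∂[v_4,v_5,v_6] = [v_5,v_6] − [v_4,v_6] + [v_4,v_5],
  ∂[v_0,v_3,v_7] = [v_3,v_7] − [v_0,v_7] + [v_0,v_3].
The 20×15 boundary matrix has rank 11 and Smith normal form diag(1,1,1,1,1,1,1,1,1,1,1).

Boundary ∂_3: C_3 → C_2 sends each 3-simplex σ to the alternating sum Σ_i (−1)^i (σ with its i-th vertex removed). For instance
  ∂[v_0,v_3,v_7,v_8] = [v_3,v_7,v_8] − [v_0,v_7,v_8] + [v_0,v_3,v_8] − [v_0,v_3,v_7],
  ∂[v_2,v_3,v_7,v_8] = [v_3,v_7,v_8] − [v_2,v_7,v_8] + [v_2,v_3,v_8] − [v_2,v_3,v_7].
The resulting 15×5 matrix has rank 4, and its Smith normal form has invariant factors (1,1,1,1).

Now H_k = ker ∂_k / im ∂_{k+1}, so:

  H_0: rank C_0 − rank ∂_1 = 10 − 8 = 2, and the invariant factors of ∂_1 are all 1, so H_0 ≅ Z^2.
  H_1: rank ker ∂_1 − rank ∂_2 = (20 − 8) − 11 = 1, and the invariant factors of ∂_2 are all 1, so H_1 ≅ Z.
  H_2: rank ker ∂_2 − rank ∂_3 = (15 − 11) − 4 = 0, and the invariant factors of ∂_3 are all 1, so H_2 ≅ 0.
  H_3: rank ker ∂_3 − rank ∂_4 = (5 − 4) − 0 = 1, and there is no ∂_4, so H_3 ≅ Z.

(K is a triangulation of the disjoint union of the 3-sphere S^3 and the Möbius band.)

H_0 ≅ Z^2,  H_1 ≅ Z,  H_2 = 0,  H_3 ≅ Z.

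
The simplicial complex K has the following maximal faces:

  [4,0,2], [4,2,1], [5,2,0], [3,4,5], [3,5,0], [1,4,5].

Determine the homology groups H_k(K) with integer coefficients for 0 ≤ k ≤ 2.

Fix the vertex order 0 < 1 < 2 < 3 < 4 < 5 and write every simplex with vertices in increasing order. Then dim K = 2 and the simplices of K are:

  0-simplices (6): [0], [1], [2], [3], [4], [5]
  1-simplices (12): [0,2], [0,3], [0,4], [0,5], [1,2], [1,4], [1,5], [2,4], [2,5], [3,4], [3,5], [4,5]
  2-simplices (6): [0,2,4], [0,2,5], [0,3,5], [1,2,4], [1,4,5], [3,4,5]

giving chain groups C_0 ≅ Z^6, C_1 ≅ Z^12, C_2 ≅ Z^6.

The boundary map ∂_1: C_1 → C_0 sends each edge [p,q] (with p < q) to q − p.
This gives a 6×12 integer matrix of rank 5; reducing to Smith normal form yields diagonal entries (1,1,1,1,1).

Boundary ∂_2: C_2 → C_1 maps a triangle to the signed sum of its edges. For instance
  ∂[3,4,5] = [4,5] − [3,5] + [3,4],
  ∂[0,3,5] = [3,5] − [0,5] + [0,3].
This gives a 12×6 integer matrix of rank 6; reducing to Smith normal form yields diagonal entries (1,1,1,1,1,1).

Computing H_k = (kernel of ∂_k) / (image of ∂_{k+1}):

  H_0: rank C_0 − rank ∂_1 = 6 − 5 = 1, and the invariant factors of ∂_1 are all 1, so H_0 ≅ Z.
  H_1: rank ker ∂_1 − rank ∂_2 = (12 − 5) − 6 = 1, and the invariant factors of ∂_2 are all 1, so H_1 ≅ Z.
  H_2: rank ker ∂_2 − rank ∂_3 = (6 − 6) − 0 = 0, and there is no ∂_3, so H_2 ≅ 0.

As a check, the Euler characteristic is 6 − 12 + 6 = 0, which agrees with 1 − 1 + 0 = 0.

H_0 = Z,  H_1 = Z,  H_2 = 0.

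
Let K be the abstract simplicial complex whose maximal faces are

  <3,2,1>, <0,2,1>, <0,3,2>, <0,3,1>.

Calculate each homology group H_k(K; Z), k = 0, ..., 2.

H_0 ≅ Z,  H_1 = 0,  H_2 ≅ Z.

Order the vertices as 0 < 1 < 2 < 3. Listing each simplex with vertices in this order, K has dimension 2 with simplices:

  0-simplices (4): [0], [1], [2], [3]
  1-simplices (6): [0,1], [0,2], [0,3], [1,2], [1,3], [2,3]
  2-simplices (4): [0,1,2], [0,1,3], [0,2,3], [1,2,3]

so the chain groups are C_0 ≅ Z^4, C_1 ≅ Z^6, C_2 ≅ Z^4.

Boundary ∂_1: C_1 → C_0 is given by ∂[p,q] = [q] − [p].
As a 4×6 matrix over Z this has rank 3, with invariant factors (1,1,1).

Boundary ∂_2: C_2 → C_1 acts by ∂[p,q,r] = [q,r] − [p,r] + [p,q]. For instance
  ∂[0,1,2] = [1,2] − [0,2] + [0,1],
  ∂[0,2,3] = [2,3] − [0,3] + [0,2].
The 6×4 boundary matrix has rank 3 and Smith normal form diag(1,1,1).

Now H_k = ker ∂_k / im ∂_{k+1}, so:

  H_0: rank C_0 − rank ∂_1 = 4 − 3 = 1, and the invariant factors of ∂_1 are all 1, so H_0 = Z.
  H_1: rank ker ∂_1 − rank ∂_2 = (6 − 3) − 3 = 0, and the invariant factors of ∂_2 are all 1, so H_1 = 0.
  H_2: rank ker ∂_2 − rank ∂_3 = (4 − 3) − 0 = 1, and there is no ∂_3, so H_2 = Z.

(K is a triangulation of the 2-sphere S^2.)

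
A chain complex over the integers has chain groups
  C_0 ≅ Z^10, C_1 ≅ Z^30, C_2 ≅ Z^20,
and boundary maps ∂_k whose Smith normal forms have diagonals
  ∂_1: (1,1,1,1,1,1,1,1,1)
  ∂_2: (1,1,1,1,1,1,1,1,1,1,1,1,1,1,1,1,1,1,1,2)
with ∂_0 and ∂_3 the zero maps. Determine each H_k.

H_0: b_0 = 10 − 0 − 9 = 1; torsion from ∂_1 factors > 1: none. So H_0 = Z.
H_1: b_1 = 30 − 9 − 20 = 1; torsion from ∂_2 factors > 1: [2]. So H_1 = Z ⊕ Z/2.
H_2: b_2 = 20 − 20 − 0 = 0; torsion from ∂_3 factors > 1: none. So H_2 = 0.

H_0 = Z,  H_1 = Z ⊕ Z/2,  H_2 = 0.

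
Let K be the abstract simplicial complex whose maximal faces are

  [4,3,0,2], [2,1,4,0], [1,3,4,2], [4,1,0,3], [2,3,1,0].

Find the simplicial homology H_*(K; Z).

K has 5 vertices, 10 edges, 10 triangles, 5 3-simplices.
rank ∂_0 = 0, rank ∂_1 = 4 ⇒ b_0 = 5 − 0 − 4 = 1; all invariant factors of ∂_1 are 1 so no torsion. So H_0 ≅ Z.
rank ∂_1 = 4, rank ∂_2 = 6 ⇒ b_1 = 10 − 4 − 6 = 0; all invariant factors of ∂_2 are 1 so no torsion. So H_1 ≅ 0.
rank ∂_2 = 6, rank ∂_3 = 4 ⇒ b_2 = 10 − 6 − 4 = 0; all invariant factors of ∂_3 are 1 so no torsion. So H_2 ≅ 0.
rank ∂_3 = 4, rank ∂_4 = 0 ⇒ b_3 = 5 − 4 − 0 = 1. So H_3 ≅ Z.

H_0 = Z,  H_1 = 0,  H_2 = 0,  H_3 = Z.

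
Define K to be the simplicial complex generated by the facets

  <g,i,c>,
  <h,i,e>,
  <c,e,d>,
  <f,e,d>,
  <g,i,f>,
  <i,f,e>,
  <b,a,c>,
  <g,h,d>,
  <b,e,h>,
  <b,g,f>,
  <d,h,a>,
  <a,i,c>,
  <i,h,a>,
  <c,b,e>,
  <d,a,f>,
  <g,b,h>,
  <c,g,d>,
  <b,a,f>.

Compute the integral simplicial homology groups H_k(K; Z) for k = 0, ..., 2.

Order the vertices as a < b < c < d < e < f < g < h < i. Listing each simplex with vertices in this order, K has dimension 2 with simplices:

  0-simplices (9): a, b, c, d, e, f, g, h, i
  1-simplices (27): ab, ac, ad, af, ah, ai, bc, be, bf, bg, bh, cd, ce, cg, ci, de, df, dg, dh, ef, eh, ei, fg, fi, gh, gi, hi
  2-simplices (18): abc, abf, aci, adf, adh, ahi, bce, beh, bfg, bgh, cde, cdg, cgi, def, dgh, efi, ehi, fgi

Hence C_0 ≅ Z^9, C_1 ≅ Z^27, C_2 ≅ Z^18.

Boundary ∂_1: C_1 → C_0 is given by ∂[p,q] = [q] − [p]. For instance
  ∂ei = i − e.
This gives a 9×27 integer matrix of rank 8; reducing to Smith normal form yields diagonal entries (1,1,1,1,1,1,1,1).

∂_2: C_2 → C_1 maps a triangle to the signed sum of its edges. For instance
  ∂adh = dh − ah + ad,
  ∂ahi = hi − ai + ah.
The resulting 27×18 matrix has rank 17, and its Smith normal form has invariant factors (1,1,1,1,1,1,1,1,1,1,1,1,1,1,1,1,1).

Reading off H_k = ker ∂_k / im ∂_{k+1}:

  H_0: rank C_0 − rank ∂_1 = 9 − 8 = 1, and the invariant factors of ∂_1 are all 1, so H_0 = Z.
  H_1: rank ker ∂_1 − rank ∂_2 = (27 − 8) − 17 = 2, and the invariant factors of ∂_2 are all 1, so H_1 = Z^2.
  H_2: rank ker ∂_2 − rank ∂_3 = (18 − 17) − 0 = 1, and there is no ∂_3, so H_2 = Z.

As a check, the Euler characteristic is 9 − 27 + 18 = 0, which agrees with 1 − 2 + 1 = 0.

H_0 ≅ Z,  H_1 ≅ Z^2,  H_2 ≅ Z.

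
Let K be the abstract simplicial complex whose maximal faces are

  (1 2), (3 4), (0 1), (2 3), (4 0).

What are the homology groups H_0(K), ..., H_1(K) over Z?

H_0 ≅ Z,  H_1 ≅ Z.

Take the total order 0 < 1 < 2 < 3 < 4 on the vertex set. Then K (dimension 1) consists of the simplices:

  0-simplices (5): [0], [1], [2], [3], [4]
  1-simplices (5): [0,1], [0,4], [1,2], [2,3], [3,4]

Hence C_0 ≅ Z^5, C_1 ≅ Z^5.

The boundary map ∂_1: C_1 → C_0 maps an edge to its endpoints' difference, ∂[p,q] = q − p. For instance
  ∂[3,4] = [4] − [3].
The 5×5 boundary matrix has rank 4 and Smith normal form diag(1,1,1,1).

From H_k ≅ ker(∂_k) / im(∂_{k+1}) we obtain:

  H_0: rank C_0 − rank ∂_1 = 5 − 4 = 1, and the invariant factors of ∂_1 are all 1, so H_0 = Z.
  H_1: rank ker ∂_1 − rank ∂_2 = (5 − 4) − 0 = 1, and there is no ∂_2, so H_1 = Z.

(K is a triangulation of the circle S^1.)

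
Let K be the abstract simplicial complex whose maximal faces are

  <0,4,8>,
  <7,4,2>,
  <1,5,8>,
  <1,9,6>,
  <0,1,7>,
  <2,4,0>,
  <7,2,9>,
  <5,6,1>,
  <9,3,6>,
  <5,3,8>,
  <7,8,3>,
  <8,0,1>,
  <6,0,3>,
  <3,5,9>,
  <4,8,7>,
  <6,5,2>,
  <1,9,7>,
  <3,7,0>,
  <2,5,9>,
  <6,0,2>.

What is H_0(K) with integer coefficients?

Fix the vertex order 0 < 1 < 2 < 3 < 4 < 5 < 6 < 7 < 8 < 9 and write every simplex with vertices in increasing order. Then dim K = 2 and the simplices of K are:

  0-simplices (10): [0], [1], [2], [3], [4], [5], [6], [7], [8], [9]
  1-simplices (30): (30 of them)
  2-simplices (20): (20 of them)

Hence C_0 ≅ Z^10, C_1 ≅ Z^30, C_2 ≅ Z^20.

∂_1: C_1 → C_0 maps an edge to its endpoints' difference, ∂[p,q] = q − p. For instance
  ∂[0,8] = [8] − [0].
This gives a 10×30 integer matrix of rank 9; reducing to Smith normal form yields diagonal entries (1,1,1,1,1,1,1,1,1).

Boundary ∂_2: C_2 → C_1 acts by ∂[p,q,r] = [q,r] − [p,r] + [p,q]. For instance
  ∂[3,6,9] = [6,9] − [3,9] + [3,6],
  ∂[2,4,7] = [4,7] − [2,7] + [2,4].
This gives a 30×20 integer matrix of rank 20; reducing to Smith normal form yields diagonal entries (1,1,1,1,1,1,1,1,1,1,1,1,1,1,1,1,1,1,1,2).

From H_k ≅ ker(∂_k) / im(∂_{k+1}) we obtain:

  H_0: rank C_0 − rank ∂_1 = 10 − 9 = 1, and the invariant factors of ∂_1 are all 1, so H_0 ≅ Z.

H_0 ≅ Z.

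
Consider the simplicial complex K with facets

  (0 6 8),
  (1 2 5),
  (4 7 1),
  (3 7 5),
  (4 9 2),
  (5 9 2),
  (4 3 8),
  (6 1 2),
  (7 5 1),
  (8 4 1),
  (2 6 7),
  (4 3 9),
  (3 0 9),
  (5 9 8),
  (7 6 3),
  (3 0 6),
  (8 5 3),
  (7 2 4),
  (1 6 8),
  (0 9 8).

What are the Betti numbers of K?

b_0 = 1, b_1 = 1, b_2 = 0.

We work with the vertex ordering 0 < 1 < 2 < 3 < 4 < 5 < 6 < 7 < 8 < 9. The simplices of K, each written with vertices in increasing order, are:

  0-simplices (10): [0], [1], [2], [3], [4], [5], [6], [7], [8], [9]
  1-simplices (30): (30 of them)
  2-simplices (20): (20 of them)

giving chain groups C_0 ≅ Z^10, C_1 ≅ Z^30, C_2 ≅ Z^20.

The boundary map ∂_1: C_1 → C_0 sends each edge [p,q] (with p < q) to q − p. For instance
  ∂[2,5] = [5] − [2].
As a 10×30 matrix over Z this has rank 9, with invariant factors (1,1,1,1,1,1,1,1,1).

Boundary ∂_2: C_2 → C_1 maps a triangle to the signed sum of its edges. For instance
  ∂[3,4,8] = [4,8] − [3,8] + [3,4],
  ∂[2,4,7] = [4,7] − [2,7] + [2,4].
The resulting 30×20 matrix has rank 20, and its Smith normal form has invariant factors (1,1,1,1,1,1,1,1,1,1,1,1,1,1,1,1,1,1,1,2).

Reading off H_k = ker ∂_k / im ∂_{k+1}:

  H_0: rank C_0 − rank ∂_1 = 10 − 9 = 1, and the invariant factors of ∂_1 are all 1, so H_0 = Z.
  H_1: rank ker ∂_1 − rank ∂_2 = (30 − 9) − 20 = 1, and ∂_2 has invariant factor 2 > 1, so H_1 = Z ⊕ Z/2Z.
  H_2: rank ker ∂_2 − rank ∂_3 = (20 − 20) − 0 = 0, and there is no ∂_3, so H_2 = 0.

Hence the Betti numbers are b_0 = 1, b_1 = 1, b_2 = 0.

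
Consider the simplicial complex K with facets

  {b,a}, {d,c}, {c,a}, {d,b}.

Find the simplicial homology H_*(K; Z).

Order the vertices as a < b < c < d. Listing each simplex with vertices in this order, K has dimension 1 with simplices:

  0-simplices (4): a, b, c, d
  1-simplices (4): ab, ac, bd, cd

so the chain groups are C_0 ≅ Z^4, C_1 ≅ Z^4.

Boundary ∂_1: C_1 → C_0 sends each edge [p,q] (with p < q) to q − p.
As a 4×4 matrix over Z this has rank 3, with invariant factors (1,1,1).

Computing H_k = (kernel of ∂_k) / (image of ∂_{k+1}):

  H_0: rank C_0 − rank ∂_1 = 4 − 3 = 1, and the invariant factors of ∂_1 are all 1, so H_0 ≅ Z.
  H_1: rank ker ∂_1 − rank ∂_2 = (4 − 3) − 0 = 1, and there is no ∂_2, so H_1 ≅ Z.

As a check, the Euler characteristic is 4 − 4 = 0, which agrees with 1 − 1 = 0.
(K is a triangulation of the circle S^1.)

H_0 ≅ Z,  H_1 ≅ Z.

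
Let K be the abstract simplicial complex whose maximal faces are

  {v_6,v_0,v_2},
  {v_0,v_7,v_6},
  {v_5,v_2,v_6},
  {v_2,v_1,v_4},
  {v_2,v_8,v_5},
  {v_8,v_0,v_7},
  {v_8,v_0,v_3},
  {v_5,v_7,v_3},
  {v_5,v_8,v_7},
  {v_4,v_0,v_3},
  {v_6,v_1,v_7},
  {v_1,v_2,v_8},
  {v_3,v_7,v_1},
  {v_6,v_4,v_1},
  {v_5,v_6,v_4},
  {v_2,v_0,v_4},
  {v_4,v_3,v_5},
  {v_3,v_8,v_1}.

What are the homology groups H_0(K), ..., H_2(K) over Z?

H_0 = Z,  H_1 = Z ⊕ Z/2,  H_2 = 0.

Order the vertices as v_0 < v_1 < v_2 < v_3 < v_4 < v_5 < v_6 < v_7 < v_8. Listing each simplex with vertices in this order, K has dimension 2 with simplices:

  0-simplices (9): [v_0], [v_1], [v_2], [v_3], [v_4], [v_5], [v_6], [v_7], [v_8]
  1-simplices (27): (27 of them)
  2-simplices (18): (18 of them)

Hence C_0 ≅ Z^9, C_1 ≅ Z^27, C_2 ≅ Z^18.

∂_1: C_1 → C_0 sends each edge [p,q] (with p < q) to q − p. For instance
  ∂[v_6,v_7] = [v_7] − [v_6].
The resulting 9×27 matrix has rank 8, and its Smith normal form has invariant factors (1,1,1,1,1,1,1,1).

The boundary map ∂_2: C_2 → C_1 sends each 2-simplex [p,q,r] to [q,r] − [p,r] + [p,q]. For instance
  ∂[v_1,v_2,v_8] = [v_2,v_8] − [v_1,v_8] + [v_1,v_2],
  ∂[v_2,v_5,v_6] = [v_5,v_6] − [v_2,v_6] + [v_2,v_5].
As a 27×18 matrix over Z this has rank 18, with invariant factors (1,1,1,1,1,1,1,1,1,1,1,1,1,1,1,1,1,2).

Computing H_k = (kernel of ∂_k) / (image of ∂_{k+1}):

  H_0: rank C_0 − rank ∂_1 = 9 − 8 = 1, and the invariant factors of ∂_1 are all 1, so H_0 = Z.
  H_1: rank ker ∂_1 − rank ∂_2 = (27 − 8) − 18 = 1, and ∂_2 has invariant factor 2 > 1, so H_1 = Z ⊕ Z/2.
  H_2: rank ker ∂_2 − rank ∂_3 = (18 − 18) − 0 = 0, and there is no ∂_3, so H_2 = 0.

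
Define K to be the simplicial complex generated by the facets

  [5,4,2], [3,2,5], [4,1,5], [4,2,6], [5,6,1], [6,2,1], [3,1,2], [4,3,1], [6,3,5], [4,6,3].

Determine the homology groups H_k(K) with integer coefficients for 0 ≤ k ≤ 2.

H_0 ≅ Z,  H_1 ≅ Z/2,  H_2 = 0.

Order the vertices as 1 < 2 < 3 < 4 < 5 < 6. Listing each simplex with vertices in this order, K has dimension 2 with simplices:

  0-simplices (6): [1], [2], [3], [4], [5], [6]
  1-simplices (15): [1,2], [1,3], [1,4], [1,5], [1,6], [2,3], [2,4], [2,5], [2,6], [3,4], [3,5], [3,6], [4,5], [4,6], [5,6]
  2-simplices (10): [1,2,3], [1,2,6], [1,3,4], [1,4,5], [1,5,6], [2,3,5], [2,4,5], [2,4,6], [3,4,6], [3,5,6]

giving chain groups C_0 ≅ Z^6, C_1 ≅ Z^15, C_2 ≅ Z^10.

The boundary map ∂_1: C_1 → C_0 is given by ∂[p,q] = [q] − [p].
As a 6×15 matrix over Z this has rank 5, with invariant factors (1,1,1,1,1).

Boundary ∂_2: C_2 → C_1 maps a triangle to the signed sum of its edges. For instance
  ∂[2,3,5] = [3,5] − [2,5] + [2,3],
  ∂[2,4,5] = [4,5] − [2,5] + [2,4].
As a 15×10 matrix over Z this has rank 10, with invariant factors (1,1,1,1,1,1,1,1,1,2).

Reading off H_k = ker ∂_k / im ∂_{k+1}:

  H_0: rank C_0 − rank ∂_1 = 6 − 5 = 1, and the invariant factors of ∂_1 are all 1, so H_0 ≅ Z.
  H_1: rank ker ∂_1 − rank ∂_2 = (15 − 5) − 10 = 0, and ∂_2 has invariant factor 2 > 1, so H_1 ≅ Z/2.
  H_2: rank ker ∂_2 − rank ∂_3 = (10 − 10) − 0 = 0, and there is no ∂_3, so H_2 ≅ 0.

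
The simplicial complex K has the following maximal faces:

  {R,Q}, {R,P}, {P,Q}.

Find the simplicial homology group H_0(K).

H_0 = Z.

We work with the vertex ordering P < Q < R. The simplices of K, each written with vertices in increasing order, are:

  0-simplices (3): P, Q, R
  1-simplices (3): PQ, PR, QR

giving chain groups C_0 ≅ Z^3, C_1 ≅ Z^3.

∂_1: C_1 → C_0 maps an edge to its endpoints' difference, ∂[p,q] = q − p. For instance
  ∂QR = R − Q.
The 3×3 boundary matrix has rank 2 and Smith normal form diag(1,1).

From H_k ≅ ker(∂_k) / im(∂_{k+1}) we obtain:

  H_0: rank C_0 − rank ∂_1 = 3 − 2 = 1, and the invariant factors of ∂_1 are all 1, so H_0 ≅ Z.

(K is a triangulation of the circle S^1.)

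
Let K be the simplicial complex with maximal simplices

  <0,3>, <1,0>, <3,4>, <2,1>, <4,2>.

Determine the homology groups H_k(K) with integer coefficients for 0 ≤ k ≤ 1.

Order the vertices as 0 < 1 < 2 < 3 < 4. Listing each simplex with vertices in this order, K has dimension 1 with simplices:

  0-simplices (5): [0], [1], [2], [3], [4]
  1-simplices (5): [0,1], [0,3], [1,2], [2,4], [3,4]

Hence C_0 ≅ Z^5, C_1 ≅ Z^5.

Boundary ∂_1: C_1 → C_0 maps an edge to its endpoints' difference, ∂[p,q] = q − p.
As a 5×5 matrix over Z this has rank 4, with invariant factors (1,1,1,1).

Now H_k = ker ∂_k / im ∂_{k+1}, so:

  H_0: rank C_0 − rank ∂_1 = 5 − 4 = 1, and the invariant factors of ∂_1 are all 1, so H_0 ≅ Z.
  H_1: rank ker ∂_1 − rank ∂_2 = (5 − 4) − 0 = 1, and there is no ∂_2, so H_1 ≅ Z.

H_0 = Z,  H_1 = Z.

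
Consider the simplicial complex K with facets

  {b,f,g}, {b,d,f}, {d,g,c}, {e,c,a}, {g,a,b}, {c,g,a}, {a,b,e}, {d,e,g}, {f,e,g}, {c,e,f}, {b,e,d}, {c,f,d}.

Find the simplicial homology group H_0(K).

K has 7 vertices, 18 edges, 12 triangles.
rank ∂_0 = 0, rank ∂_1 = 6 ⇒ b_0 = 7 − 0 − 6 = 1; all invariant factors of ∂_1 are 1 so no torsion. So H_0 = Z.

H_0 = Z.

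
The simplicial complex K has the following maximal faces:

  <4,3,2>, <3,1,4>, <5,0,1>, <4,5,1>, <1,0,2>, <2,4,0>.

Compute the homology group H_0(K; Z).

Fix the vertex order 0 < 1 < 2 < 3 < 4 < 5 and write every simplex with vertices in increasing order. Then dim K = 2 and the simplices of K are:

  0-simplices (6): [0], [1], [2], [3], [4], [5]
  1-simplices (12): [0,1], [0,2], [0,4], [0,5], [1,2], [1,3], [1,4], [1,5], [2,3], [2,4], [3,4], [4,5]
  2-simplices (6): [0,1,2], [0,1,5], [0,2,4], [1,3,4], [1,4,5], [2,3,4]

Hence C_0 ≅ Z^6, C_1 ≅ Z^12, C_2 ≅ Z^6.

Boundary ∂_1: C_1 → C_0 is given by ∂[p,q] = [q] − [p].
This gives a 6×12 integer matrix of rank 5; reducing to Smith normal form yields diagonal entries (1,1,1,1,1).

The boundary map ∂_2: C_2 → C_1 maps a triangle to the signed sum of its edges. For instance
  ∂[0,1,2] = [1,2] − [0,2] + [0,1],
  ∂[1,3,4] = [3,4] − [1,4] + [1,3].
The resulting 12×6 matrix has rank 6, and its Smith normal form has invariant factors (1,1,1,1,1,1).

Now H_k = ker ∂_k / im ∂_{k+1}, so:

  H_0: rank C_0 − rank ∂_1 = 6 − 5 = 1, and the invariant factors of ∂_1 are all 1, so H_0 = Z.

(K is a triangulation of the cylinder S^1 x I.)

H_0 = Z.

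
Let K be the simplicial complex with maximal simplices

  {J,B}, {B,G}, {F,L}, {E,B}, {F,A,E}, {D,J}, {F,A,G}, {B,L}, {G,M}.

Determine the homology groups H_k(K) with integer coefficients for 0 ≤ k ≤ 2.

H_0 = Z,  H_1 = Z^2,  H_2 = 0.

We work with the vertex ordering A < B < D < E < F < G < J < L < M. The simplices of K, each written with vertices in increasing order, are:

  0-simplices (9): A, B, D, E, F, G, J, L, M
  1-simplices (12): AE, AF, AG, BE, BG, BJ, BL, DJ, EF, FG, FL, GM
  2-simplices (2): AEF, AFG

so the chain groups are C_0 ≅ Z^9, C_1 ≅ Z^12, C_2 ≅ Z^2.

∂_1: C_1 → C_0 is given by ∂[p,q] = [q] − [p]. For instance
  ∂BL = L − B.
The resulting 9×12 matrix has rank 8, and its Smith normal form has invariant factors (1,1,1,1,1,1,1,1).

The boundary map ∂_2: C_2 → C_1 maps a triangle to the signed sum of its edges. For instance
  ∂AFG = FG − AG + AF,
  ∂AEF = EF − AF + AE.
The 12×2 boundary matrix has rank 2 and Smith normal form diag(1,1).

From H_k ≅ ker(∂_k) / im(∂_{k+1}) we obtain:

  H_0: rank C_0 − rank ∂_1 = 9 − 8 = 1, and the invariant factors of ∂_1 are all 1, so H_0 = Z.
  H_1: rank ker ∂_1 − rank ∂_2 = (12 − 8) − 2 = 2, and the invariant factors of ∂_2 are all 1, so H_1 = Z^2.
  H_2: rank ker ∂_2 − rank ∂_3 = (2 − 2) − 0 = 0, and there is no ∂_3, so H_2 = 0.

As a check, the Euler characteristic is 9 − 12 + 2 = -1, which agrees with 1 − 2 + 0 = -1.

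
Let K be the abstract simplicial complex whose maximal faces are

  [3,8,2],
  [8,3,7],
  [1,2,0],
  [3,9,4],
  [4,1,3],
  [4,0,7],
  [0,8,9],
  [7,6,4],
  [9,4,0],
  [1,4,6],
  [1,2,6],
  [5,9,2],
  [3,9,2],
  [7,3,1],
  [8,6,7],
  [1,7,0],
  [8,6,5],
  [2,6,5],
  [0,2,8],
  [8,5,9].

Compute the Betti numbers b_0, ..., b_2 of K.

b_0 = 1, b_1 = 1, b_2 = 0.

K has 10 vertices, 30 edges, 20 triangles.
rank ∂_0 = 0, rank ∂_1 = 9 ⇒ b_0 = 10 − 0 − 9 = 1; all invariant factors of ∂_1 are 1 so no torsion. So H_0 ≅ Z.
rank ∂_1 = 9, rank ∂_2 = 20 ⇒ b_1 = 30 − 9 − 20 = 1; ∂_2 has invariant factor(s) [2] giving torsion. So H_1 ≅ Z ⊕ Z/2Z.
rank ∂_2 = 20, rank ∂_3 = 0 ⇒ b_2 = 20 − 20 − 0 = 0. So H_2 ≅ 0.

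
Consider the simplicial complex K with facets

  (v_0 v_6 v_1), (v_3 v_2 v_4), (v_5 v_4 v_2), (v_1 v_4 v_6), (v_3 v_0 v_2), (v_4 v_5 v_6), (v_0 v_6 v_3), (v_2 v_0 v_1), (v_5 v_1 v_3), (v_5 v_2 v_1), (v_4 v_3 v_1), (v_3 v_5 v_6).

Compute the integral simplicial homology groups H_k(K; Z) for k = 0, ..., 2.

H_0 = Z,  H_1 = Z/2Z,  H_2 = 0.

We work with the vertex ordering v_0 < v_1 < v_2 < v_3 < v_4 < v_5 < v_6. The simplices of K, each written with vertices in increasing order, are:

  0-simplices (7): [v_0], [v_1], [v_2], [v_3], [v_4], [v_5], [v_6]
  1-simplices (18): (18 of them)
  2-simplices (12): (12 of them)

giving chain groups C_0 ≅ Z^7, C_1 ≅ Z^18, C_2 ≅ Z^12.

∂_1: C_1 → C_0 sends each edge [p,q] (with p < q) to q − p. For instance
  ∂[v_3,v_4] = [v_4] − [v_3].
As a 7×18 matrix over Z this has rank 6, with invariant factors (1,1,1,1,1,1).

Boundary ∂_2: C_2 → C_1 sends each 2-simplex [p,q,r] to [q,r] − [p,r] + [p,q]. For instance
  ∂[v_4,v_5,v_6] = [v_5,v_6] − [v_4,v_6] + [v_4,v_5],
  ∂[v_1,v_2,v_5] = [v_2,v_5] − [v_1,v_5] + [v_1,v_2].
This gives a 18×12 integer matrix of rank 12; reducing to Smith normal form yields diagonal entries (1,1,1,1,1,1,1,1,1,1,1,2).

Now H_k = ker ∂_k / im ∂_{k+1}, so:

  H_0: rank C_0 − rank ∂_1 = 7 − 6 = 1, and the invariant factors of ∂_1 are all 1, so H_0 ≅ Z.
  H_1: rank ker ∂_1 − rank ∂_2 = (18 − 6) − 12 = 0, and ∂_2 has invariant factor 2 > 1, so H_1 ≅ Z/2Z.
  H_2: rank ker ∂_2 − rank ∂_3 = (12 − 12) − 0 = 0, and there is no ∂_3, so H_2 ≅ 0.

As a check, the Euler characteristic is 7 − 18 + 12 = 1, which agrees with 1 − 0 + 0 = 1.
(K is a triangulation of the real projective plane RP^2.)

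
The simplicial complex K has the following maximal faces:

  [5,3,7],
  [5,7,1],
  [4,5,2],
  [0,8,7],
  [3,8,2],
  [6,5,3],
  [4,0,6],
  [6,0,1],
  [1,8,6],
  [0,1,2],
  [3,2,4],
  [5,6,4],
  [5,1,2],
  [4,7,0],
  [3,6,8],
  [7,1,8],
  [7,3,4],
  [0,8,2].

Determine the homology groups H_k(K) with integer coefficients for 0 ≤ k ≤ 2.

We work with the vertex ordering 0 < 1 < 2 < 3 < 4 < 5 < 6 < 7 < 8. The simplices of K, each written with vertices in increasing order, are:

  0-simplices (9): [0], [1], [2], [3], [4], [5], [6], [7], [8]
  1-simplices (27): (27 of them)
  2-simplices (18): [0,1,2], [0,1,6], [0,2,8], [0,4,6], [0,4,7], [0,7,8], [1,2,5], [1,5,7], [1,6,8], [1,7,8], [2,3,4], [2,3,8], [2,4,5], [3,4,7], [3,5,6], [3,5,7], [3,6,8], [4,5,6]

so the chain groups are C_0 ≅ Z^9, C_1 ≅ Z^27, C_2 ≅ Z^18.

∂_1: C_1 → C_0 sends each edge [p,q] (with p < q) to q − p.
The 9×27 boundary matrix has rank 8 and Smith normal form diag(1,1,1,1,1,1,1,1).

Boundary ∂_2: C_2 → C_1 acts by ∂[p,q,r] = [q,r] − [p,r] + [p,q]. For instance
  ∂[2,3,8] = [3,8] − [2,8] + [2,3],
  ∂[1,5,7] = [5,7] − [1,7] + [1,5].
The resulting 27×18 matrix has rank 18, and its Smith normal form has invariant factors (1,1,1,1,1,1,1,1,1,1,1,1,1,1,1,1,1,2).

Now H_k = ker ∂_k / im ∂_{k+1}, so:

  H_0: rank C_0 − rank ∂_1 = 9 − 8 = 1, and the invariant factors of ∂_1 are all 1, so H_0 = Z.
  H_1: rank ker ∂_1 − rank ∂_2 = (27 − 8) − 18 = 1, and ∂_2 has invariant factor 2 > 1, so H_1 = Z ⊕ Z/2Z.
  H_2: rank ker ∂_2 − rank ∂_3 = (18 − 18) − 0 = 0, and there is no ∂_3, so H_2 = 0.

As a check, the Euler characteristic is 9 − 27 + 18 = 0, which agrees with 1 − 1 + 0 = 0.

H_0 = Z,  H_1 = Z ⊕ Z/2Z,  H_2 = 0.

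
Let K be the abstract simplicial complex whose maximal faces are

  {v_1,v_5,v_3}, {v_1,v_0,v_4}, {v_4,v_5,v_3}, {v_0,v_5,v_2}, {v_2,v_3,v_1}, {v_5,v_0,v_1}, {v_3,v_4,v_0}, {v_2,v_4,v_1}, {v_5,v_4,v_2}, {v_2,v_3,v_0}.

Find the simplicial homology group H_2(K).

Take the total order v_0 < v_1 < v_2 < v_3 < v_4 < v_5 on the vertex set. Then K (dimension 2) consists of the simplices:

  0-simplices (6): [v_0], [v_1], [v_2], [v_3], [v_4], [v_5]
  1-simplices (15): (15 of them)
  2-simplices (10): [v_0,v_1,v_4], [v_0,v_1,v_5], [v_0,v_2,v_3], [v_0,v_2,v_5], [v_0,v_3,v_4], [v_1,v_2,v_3], [v_1,v_2,v_4], [v_1,v_3,v_5], [v_2,v_4,v_5], [v_3,v_4,v_5]

Hence C_0 ≅ Z^6, C_1 ≅ Z^15, C_2 ≅ Z^10.

The boundary map ∂_1: C_1 → C_0 is given by ∂[p,q] = [q] − [p].
This gives a 6×15 integer matrix of rank 5; reducing to Smith normal form yields diagonal entries (1,1,1,1,1).

∂_2: C_2 → C_1 sends each 2-simplex [p,q,r] to [q,r] − [p,r] + [p,q]. For instance
  ∂[v_3,v_4,v_5] = [v_4,v_5] − [v_3,v_5] + [v_3,v_4],
  ∂[v_0,v_2,v_5] = [v_2,v_5] − [v_0,v_5] + [v_0,v_2].
The resulting 15×10 matrix has rank 10, and its Smith normal form has invariant factors (1,1,1,1,1,1,1,1,1,2).

Computing H_k = (kernel of ∂_k) / (image of ∂_{k+1}):

  H_2: rank ker ∂_2 − rank ∂_3 = (10 − 10) − 0 = 0, and there is no ∂_3, so H_2 = 0.

H_2 = 0.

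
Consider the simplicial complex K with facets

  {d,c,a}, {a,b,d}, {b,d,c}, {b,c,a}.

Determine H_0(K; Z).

Take the total order a < b < c < d on the vertex set. Then K (dimension 2) consists of the simplices:

  0-simplices (4): a, b, c, d
  1-simplices (6): ab, ac, ad, bc, bd, cd
  2-simplices (4): abc, abd, acd, bcd

so the chain groups are C_0 ≅ Z^4, C_1 ≅ Z^6, C_2 ≅ Z^4.

∂_1: C_1 → C_0 maps an edge to its endpoints' difference, ∂[p,q] = q − p. For instance
  ∂bd = d − b.
The 4×6 boundary matrix has rank 3 and Smith normal form diag(1,1,1).

Boundary ∂_2: C_2 → C_1 sends each 2-simplex [p,q,r] to [q,r] − [p,r] + [p,q]. For instance
  ∂abd = bd − ad + ab,
  ∂bcd = cd − bd + bc.
This gives a 6×4 integer matrix of rank 3; reducing to Smith normal form yields diagonal entries (1,1,1).

From H_k ≅ ker(∂_k) / im(∂_{k+1}) we obtain:

  H_0: rank C_0 − rank ∂_1 = 4 − 3 = 1, and the invariant factors of ∂_1 are all 1, so H_0 = Z.

H_0 = Z.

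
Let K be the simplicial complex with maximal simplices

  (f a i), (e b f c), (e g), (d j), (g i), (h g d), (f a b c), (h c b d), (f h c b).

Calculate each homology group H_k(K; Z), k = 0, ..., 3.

Fix the vertex order a < b < c < d < e < f < g < h < i < j and write every simplex with vertices in increasing order. Then dim K = 3 and the simplices of K are:

  0-simplices (10): a, b, c, d, e, f, g, h, i, j
  1-simplices (22): ab, ac, af, ai, bc, bd, be, bf, bh, cd, ce, cf, ch, dg, dh, dj, ef, eg, fh, fi, gh, gi
  2-simplices (15): abc, abf, acf, afi, bcd, bce, bcf, bch, bdh, bef, bfh, cdh, cef, cfh, dgh
  3-simplices (4): abcf, bcdh, bcef, bcfh

so the chain groups are C_0 ≅ Z^10, C_1 ≅ Z^22, C_2 ≅ Z^15, C_3 ≅ Z^4.

∂_1: C_1 → C_0 maps an edge to its endpoints' difference, ∂[p,q] = q − p. For instance
  ∂dg = g − d.
As a 10×22 matrix over Z this has rank 9, with invariant factors (1,1,1,1,1,1,1,1,1).

The boundary map ∂_2: C_2 → C_1 maps a triangle to the signed sum of its edges. For instance
  ∂bce = ce − be + bc,
  ∂acf = cf − af + ac.
The resulting 22×15 matrix has rank 11, and its Smith normal form has invariant factors (1,1,1,1,1,1,1,1,1,1,1).

Boundary ∂_3: C_3 → C_2 sends each 3-simplex σ to the alternating sum Σ_i (−1)^i (σ with its i-th vertex removed). For instance
  ∂bcfh = cfh − bfh + bch − bcf,
  ∂bcef = cef − bef + bcf − bce.
The resulting 15×4 matrix has rank 4, and its Smith normal form has invariant factors (1,1,1,1).

Reading off H_k = ker ∂_k / im ∂_{k+1}:

  H_0: rank C_0 − rank ∂_1 = 10 − 9 = 1, and the invariant factors of ∂_1 are all 1, so H_0 = Z.
  H_1: rank ker ∂_1 − rank ∂_2 = (22 − 9) − 11 = 2, and the invariant factors of ∂_2 are all 1, so H_1 = Z^2.
  H_2: rank ker ∂_2 − rank ∂_3 = (15 − 11) − 4 = 0, and the invariant factors of ∂_3 are all 1, so H_2 = 0.
  H_3: rank ker ∂_3 − rank ∂_4 = (4 − 4) − 0 = 0, and there is no ∂_4, so H_3 = 0.

H_0 = Z,  H_1 = Z^2,  H_2 = 0,  H_3 = 0.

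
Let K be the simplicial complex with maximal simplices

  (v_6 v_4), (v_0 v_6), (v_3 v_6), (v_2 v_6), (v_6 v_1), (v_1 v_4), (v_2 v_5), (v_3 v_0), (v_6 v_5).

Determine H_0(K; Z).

K has 7 vertices, 9 edges.
rank ∂_0 = 0, rank ∂_1 = 6 ⇒ b_0 = 7 − 0 − 6 = 1; all invariant factors of ∂_1 are 1 so no torsion. So H_0 = Z.

H_0 ≅ Z.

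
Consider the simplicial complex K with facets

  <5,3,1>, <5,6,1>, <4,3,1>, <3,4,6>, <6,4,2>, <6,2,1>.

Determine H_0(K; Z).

K has 6 vertices, 12 edges, 6 triangles.
rank ∂_0 = 0, rank ∂_1 = 5 ⇒ b_0 = 6 − 0 − 5 = 1; all invariant factors of ∂_1 are 1 so no torsion. So H_0 ≅ Z.

H_0 = Z.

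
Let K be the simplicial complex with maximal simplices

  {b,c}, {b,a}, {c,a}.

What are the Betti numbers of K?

K has 3 vertices, 3 edges.
rank ∂_0 = 0, rank ∂_1 = 2 ⇒ b_0 = 3 − 0 − 2 = 1; all invariant factors of ∂_1 are 1 so no torsion. So H_0 = Z.
rank ∂_1 = 2, rank ∂_2 = 0 ⇒ b_1 = 3 − 2 − 0 = 1. So H_1 = Z.

b_0 = 1, b_1 = 1.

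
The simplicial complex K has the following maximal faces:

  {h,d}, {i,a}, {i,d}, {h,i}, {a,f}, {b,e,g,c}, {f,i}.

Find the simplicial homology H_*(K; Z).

H_0 ≅ Z^2,  H_1 ≅ Z^2,  H_2 = 0,  H_3 = 0.

Take the total order a < b < c < d < e < f < g < h < i on the vertex set. Then K (dimension 3) consists of the simplices:

  0-simplices (9): a, b, c, d, e, f, g, h, i
  1-simplices (12): af, ai, bc, be, bg, ce, cg, dh, di, eg, fi, hi
  2-simplices (4): bce, bcg, beg, ceg
  3-simplices (1): bceg

giving chain groups C_0 ≅ Z^9, C_1 ≅ Z^12, C_2 ≅ Z^4, C_3 ≅ Z^1.

Boundary ∂_1: C_1 → C_0 sends each edge [p,q] (with p < q) to q − p. For instance
  ∂ai = i − a.
This gives a 9×12 integer matrix of rank 7; reducing to Smith normal form yields diagonal entries (1,1,1,1,1,1,1).

The boundary map ∂_2: C_2 → C_1 acts by ∂[p,q,r] = [q,r] − [p,r] + [p,q]. For instance
  ∂ceg = eg − cg + ce,
  ∂beg = eg − bg + be.
As a 12×4 matrix over Z this has rank 3, with invariant factors (1,1,1).

Boundary ∂_3: C_3 → C_2 sends each 3-simplex σ to the alternating sum Σ_i (−1)^i (σ with its i-th vertex removed). For instance
  ∂bceg = ceg − beg + bcg − bce.
This gives a 4×1 integer matrix of rank 1; reducing to Smith normal form yields diagonal entries (1).

Computing H_k = (kernel of ∂_k) / (image of ∂_{k+1}):

  H_0: rank C_0 − rank ∂_1 = 9 − 7 = 2, and the invariant factors of ∂_1 are all 1, so H_0 ≅ Z^2.
  H_1: rank ker ∂_1 − rank ∂_2 = (12 − 7) − 3 = 2, and the invariant factors of ∂_2 are all 1, so H_1 ≅ Z^2.
  H_2: rank ker ∂_2 − rank ∂_3 = (4 − 3) − 1 = 0, and the invariant factors of ∂_3 are all 1, so H_2 ≅ 0.
  H_3: rank ker ∂_3 − rank ∂_4 = (1 − 1) − 0 = 0, and there is no ∂_4, so H_3 ≅ 0.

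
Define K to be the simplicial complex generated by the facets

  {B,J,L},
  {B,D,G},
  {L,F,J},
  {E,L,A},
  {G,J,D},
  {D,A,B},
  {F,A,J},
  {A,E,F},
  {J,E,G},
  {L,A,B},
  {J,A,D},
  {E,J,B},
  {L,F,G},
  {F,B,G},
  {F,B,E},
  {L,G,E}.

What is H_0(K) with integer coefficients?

Fix the vertex order A < B < D < E < F < G < J < L and write every simplex with vertices in increasing order. Then dim K = 2 and the simplices of K are:

  0-simplices (8): A, B, D, E, F, G, J, L
  1-simplices (24): AB, AD, AE, AF, AJ, AL, BD, BE, BF, BG, BJ, BL, DG, DJ, EF, EG, EJ, EL, FG, FJ, FL, GJ, GL, JL
  2-simplices (16): ABD, ABL, ADJ, AEF, AEL, AFJ, BDG, BEF, BEJ, BFG, BJL, DGJ, EGJ, EGL, FGL, FJL

giving chain groups C_0 ≅ Z^8, C_1 ≅ Z^24, C_2 ≅ Z^16.

∂_1: C_1 → C_0 is given by ∂[p,q] = [q] − [p]. For instance
  ∂GJ = J − G.
The 8×24 boundary matrix has rank 7 and Smith normal form diag(1,1,1,1,1,1,1).

∂_2: C_2 → C_1 maps a triangle to the signed sum of its edges. For instance
  ∂BJL = JL − BL + BJ,
  ∂BEF = EF − BF + BE.
As a 24×16 matrix over Z this has rank 15, with invariant factors (1,1,1,1,1,1,1,1,1,1,1,1,1,1,1).

Computing H_k = (kernel of ∂_k) / (image of ∂_{k+1}):

  H_0: rank C_0 − rank ∂_1 = 8 − 7 = 1, and the invariant factors of ∂_1 are all 1, so H_0 ≅ Z.

H_0 = Z.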